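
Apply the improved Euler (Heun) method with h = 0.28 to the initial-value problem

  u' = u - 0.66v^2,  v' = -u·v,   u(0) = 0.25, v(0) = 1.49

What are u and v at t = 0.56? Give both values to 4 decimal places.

-0.6039, 1.5897

Heun on (u,v): k1 = f(t_n, state_n); k2 = f(t_n + h, state_n + h·k1); state_{n+1} = state_n + (h/2)·(k1 + k2).
0.000000: (0.250000, 1.490000)
  k1 = (-1.215266, -0.372500)
  predictor → (-0.090274, 1.385700)
  k2 = (-1.357583, 0.125093)
  → (-0.110199, 1.455363)
0.280000: (-0.110199, 1.455363)
  k1 = (-1.508133, 0.160379)
  predictor → (-0.532476, 1.500269)
  k2 = (-2.018009, 0.798857)
  → (-0.603859, 1.589656)
(u(0.56), v(0.56)) ≈ (-0.6039, 1.5897)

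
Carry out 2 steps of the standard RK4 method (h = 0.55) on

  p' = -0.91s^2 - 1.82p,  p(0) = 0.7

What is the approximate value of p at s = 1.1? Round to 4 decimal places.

RK4: k1 = f(s_n, p_n); k2 = f(s_n + h/2, p_n + (h/2)·k1); k3 = f(s_n + h/2, p_n + (h/2)·k2); k4 = f(s_n + h, p_n + h·k3); p_{n+1} = p_n + (h/6)·(k1 + 2k2 + 2k3 + k4).
s=0.000000, p=0.700000:
  k1 = f(0.000000, 0.700000) = -1.274000
  k2 = f(0.275000, 0.349650) = -0.705182
  k3 = f(0.275000, 0.506075) = -0.989875
  k4 = f(0.550000, 0.155569) = -0.558410
  p ← 0.700000 + (0.55/6)·(k1 + 2k2 + 2k3 + k4) = 0.221269
s=0.550000, p=0.221269:
  k1 = f(0.550000, 0.221269) = -0.677984
  k2 = f(0.825000, 0.034823) = -0.682747
  k3 = f(0.825000, 0.033513) = -0.680363
  k4 = f(1.100000, -0.152931) = -0.822766
  p ← 0.221269 + (0.55/6)·(k1 + 2k2 + 2k3 + k4) = -0.166204
p(1.1) ≈ -0.1662

-0.1662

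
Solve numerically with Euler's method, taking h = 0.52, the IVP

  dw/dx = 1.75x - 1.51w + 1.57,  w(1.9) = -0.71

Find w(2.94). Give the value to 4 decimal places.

3.5326

Euler: w_{n+1} = w_n + h·f(x_n, w_n).
x=1.900000, w=-0.710000: f=5.967100 → w ← -0.710000 + 0.52·5.967100 = 2.392892
x=2.420000, w=2.392892: f=2.191733 → w ← 2.392892 + 0.52·2.191733 = 3.532593
w(2.94) ≈ 3.5326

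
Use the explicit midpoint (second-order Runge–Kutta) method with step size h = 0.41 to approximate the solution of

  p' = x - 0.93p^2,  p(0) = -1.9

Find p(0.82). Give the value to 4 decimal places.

-28.0813

Midpoint: k1 = f(x_n, p_n); k2 = f(x_n + h/2, p_n + (h/2)·k1); p_{n+1} = p_n + h·k2.
x=0.000000, p=-1.900000:
  k1 = f(0.000000, -1.900000) = -3.357300
  k2 = f(0.205000, -2.588246) = -6.025089
  p ← -1.900000 + 0.41·(-6.025089) = -4.370286
x=0.410000, p=-4.370286:
  k1 = f(0.410000, -4.370286) = -17.352444
  k2 = f(0.615000, -7.927537) = -57.831639
  p ← -4.370286 + 0.41·(-57.831639) = -28.081258
p(0.82) ≈ -28.0813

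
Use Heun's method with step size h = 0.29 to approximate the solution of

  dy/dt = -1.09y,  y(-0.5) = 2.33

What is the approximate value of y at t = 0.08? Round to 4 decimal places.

Heun: k1 = f(t_n, y_n); k2 = f(t_n + h, y_n + h·k1); y_{n+1} = y_n + (h/2)·(k1 + k2).
t=-0.500000, y=2.330000:
  k1 = f(-0.500000, 2.330000) = -2.539700
  k2 = f(-0.210000, 1.593487) = -1.736901
  y ← 2.330000 + (0.29/2)·(-2.539700 + (-1.736901)) = 1.709893
t=-0.210000, y=1.709893:
  k1 = f(-0.210000, 1.709893) = -1.863783
  k2 = f(0.080000, 1.169396) = -1.274641
  y ← 1.709893 + (0.29/2)·(-1.863783 + (-1.274641)) = 1.254821
y(0.08) ≈ 1.2548

1.2548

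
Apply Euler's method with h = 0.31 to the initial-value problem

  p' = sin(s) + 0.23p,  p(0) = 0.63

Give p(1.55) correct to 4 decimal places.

Euler: p_{n+1} = p_n + h·f(s_n, p_n).
s=0.000000, p=0.630000: f=0.144900 → p ← 0.630000 + 0.31·0.144900 = 0.674919
s=0.310000, p=0.674919: f=0.460290 → p ← 0.674919 + 0.31·0.460290 = 0.817609
s=0.620000, p=0.817609: f=0.769085 → p ← 0.817609 + 0.31·0.769085 = 1.056025
s=0.930000, p=1.056025: f=1.044506 → p ← 1.056025 + 0.31·1.044506 = 1.379822
s=1.240000, p=1.379822: f=1.263143 → p ← 1.379822 + 0.31·1.263143 = 1.771396
p(1.55) ≈ 1.7714

1.7714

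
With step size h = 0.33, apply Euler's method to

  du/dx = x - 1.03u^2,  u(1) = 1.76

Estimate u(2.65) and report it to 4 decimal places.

Euler: u_{n+1} = u_n + h·f(x_n, u_n).
x=1.000000, u=1.760000: f=-2.190528 → u ← 1.760000 + 0.33·(-2.190528) = 1.037126
x=1.330000, u=1.037126: f=0.222101 → u ← 1.037126 + 0.33·0.222101 = 1.110419
x=1.660000, u=1.110419: f=0.389978 → u ← 1.110419 + 0.33·0.389978 = 1.239112
x=1.990000, u=1.239112: f=0.408539 → u ← 1.239112 + 0.33·0.408539 = 1.373930
x=2.320000, u=1.373930: f=0.375686 → u ← 1.373930 + 0.33·0.375686 = 1.497906
u(2.65) ≈ 1.4979

1.4979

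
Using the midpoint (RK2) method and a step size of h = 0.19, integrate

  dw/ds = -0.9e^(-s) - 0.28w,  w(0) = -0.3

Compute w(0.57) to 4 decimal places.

Midpoint: k1 = f(s_n, w_n); k2 = f(s_n + h/2, w_n + (h/2)·k1); w_{n+1} = w_n + h·k2.
s=0.000000, w=-0.300000:
  k1 = f(0.000000, -0.300000) = -0.816000
  k2 = f(0.095000, -0.377520) = -0.712730
  w ← -0.300000 + 0.19·(-0.712730) = -0.435419
s=0.190000, w=-0.435419:
  k1 = f(0.190000, -0.435419) = -0.622346
  k2 = f(0.285000, -0.494542) = -0.538341
  w ← -0.435419 + 0.19·(-0.538341) = -0.537704
s=0.380000, w=-0.537704:
  k1 = f(0.380000, -0.537704) = -0.464918
  k2 = f(0.475000, -0.581871) = -0.396773
  w ← -0.537704 + 0.19·(-0.396773) = -0.613090
w(0.57) ≈ -0.6131

-0.6131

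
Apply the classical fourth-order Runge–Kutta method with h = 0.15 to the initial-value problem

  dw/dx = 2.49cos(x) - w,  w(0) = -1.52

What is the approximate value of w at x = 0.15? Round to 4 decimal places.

RK4: k1 = f(x_n, w_n); k2 = f(x_n + h/2, w_n + (h/2)·k1); k3 = f(x_n + h/2, w_n + (h/2)·k2); k4 = f(x_n + h, w_n + h·k3); w_{n+1} = w_n + (h/6)·(k1 + 2k2 + 2k3 + k4).
x=0.000000, w=-1.520000:
  k1 = f(0.000000, -1.520000) = 4.010000
  k2 = f(0.075000, -1.219250) = 3.702250
  k3 = f(0.075000, -1.242331) = 3.725331
  k4 = f(0.150000, -0.961200) = 3.423240
  w ← -1.520000 + (0.15/6)·(k1 + 2k2 + 2k3 + k4) = -0.962790
w(0.15) ≈ -0.9628

-0.9628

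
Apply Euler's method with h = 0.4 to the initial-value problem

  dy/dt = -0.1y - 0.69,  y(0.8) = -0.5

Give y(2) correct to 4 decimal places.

Euler: y_{n+1} = y_n + h·f(t_n, y_n).
t=0.800000, y=-0.500000: f=-0.640000 → y ← -0.500000 + 0.4·(-0.640000) = -0.756000
t=1.200000, y=-0.756000: f=-0.614400 → y ← -0.756000 + 0.4·(-0.614400) = -1.001760
t=1.600000, y=-1.001760: f=-0.589824 → y ← -1.001760 + 0.4·(-0.589824) = -1.237690
y(2) ≈ -1.2377

-1.2377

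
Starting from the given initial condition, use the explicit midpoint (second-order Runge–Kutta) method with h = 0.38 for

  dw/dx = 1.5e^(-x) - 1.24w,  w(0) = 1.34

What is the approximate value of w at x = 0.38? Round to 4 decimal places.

Midpoint: k1 = f(x_n, w_n); k2 = f(x_n + h/2, w_n + (h/2)·k1); w_{n+1} = w_n + h·k2.
x=0.000000, w=1.340000:
  k1 = f(0.000000, 1.340000) = -0.161600
  k2 = f(0.190000, 1.309296) = -0.383088
  w ← 1.340000 + 0.38·(-0.383088) = 1.194426
w(0.38) ≈ 1.1944

1.1944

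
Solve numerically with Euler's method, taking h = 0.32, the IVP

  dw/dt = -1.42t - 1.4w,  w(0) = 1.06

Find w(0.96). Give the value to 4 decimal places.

Euler: w_{n+1} = w_n + h·f(t_n, w_n).
t=0.000000, w=1.060000: f=-1.484000 → w ← 1.060000 + 0.32·(-1.484000) = 0.585120
t=0.320000, w=0.585120: f=-1.273568 → w ← 0.585120 + 0.32·(-1.273568) = 0.177578
t=0.640000, w=0.177578: f=-1.157410 → w ← 0.177578 + 0.32·(-1.157410) = -0.192793
w(0.96) ≈ -0.1928

-0.1928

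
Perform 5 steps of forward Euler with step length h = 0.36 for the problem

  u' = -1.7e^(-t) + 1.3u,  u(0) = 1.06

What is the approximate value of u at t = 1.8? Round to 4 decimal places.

Euler: u_{n+1} = u_n + h·f(t_n, u_n).
t=0.000000, u=1.060000: f=-0.322000 → u ← 1.060000 + 0.36·(-0.322000) = 0.944080
t=0.360000, u=0.944080: f=0.041254 → u ← 0.944080 + 0.36·0.041254 = 0.958932
t=0.720000, u=0.958932: f=0.419132 → u ← 0.958932 + 0.36·0.419132 = 1.109819
t=1.080000, u=1.109819: f=0.865452 → u ← 1.109819 + 0.36·0.865452 = 1.421382
t=1.440000, u=1.421382: f=1.445019 → u ← 1.421382 + 0.36·1.445019 = 1.941589
u(1.8) ≈ 1.9416

1.9416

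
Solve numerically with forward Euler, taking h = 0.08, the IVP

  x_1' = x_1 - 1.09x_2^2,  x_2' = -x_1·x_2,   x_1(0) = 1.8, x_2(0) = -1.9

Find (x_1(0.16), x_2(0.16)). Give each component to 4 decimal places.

Euler on (x_1,x_2): x_1_{n+1} = x_1_n + h·x_1', x_2_{n+1} = x_2_n + h·x_2'.
0.000000: (1.800000, -1.900000); f=(-2.134900, 3.420000) → (1.629208, -1.626400)
0.080000: (1.629208, -1.626400); f=(-1.254035, 2.649744) → (1.528885, -1.414420)
(x_1(0.16), x_2(0.16)) ≈ (1.5289, -1.4144)

1.5289, -1.4144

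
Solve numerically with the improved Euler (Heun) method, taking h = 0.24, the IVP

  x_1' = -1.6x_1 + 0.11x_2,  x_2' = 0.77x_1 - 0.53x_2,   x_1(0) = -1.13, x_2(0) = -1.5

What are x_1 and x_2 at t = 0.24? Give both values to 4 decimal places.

Heun on (x_1,x_2): k1 = f(t_n, state_n); k2 = f(t_n + h, state_n + h·k1); state_{n+1} = state_n + (h/2)·(k1 + k2).
0.000000: (-1.130000, -1.500000)
  k1 = (1.643000, -0.075100)
  predictor → (-0.735680, -1.518024)
  k2 = (1.010105, 0.238079)
  → (-0.811627, -1.480443)
(x_1(0.24), x_2(0.24)) ≈ (-0.8116, -1.4804)

-0.8116, -1.4804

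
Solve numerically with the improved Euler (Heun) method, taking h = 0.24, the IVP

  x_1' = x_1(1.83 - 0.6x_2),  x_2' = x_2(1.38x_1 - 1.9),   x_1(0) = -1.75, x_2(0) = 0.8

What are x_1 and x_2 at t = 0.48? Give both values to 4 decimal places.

Heun on (x_1,x_2): k1 = f(t_n, state_n); k2 = f(t_n + h, state_n + h·k1); state_{n+1} = state_n + (h/2)·(k1 + k2).
0.000000: (-1.750000, 0.800000)
  k1 = (-2.362500, -3.452000)
  predictor → (-2.317000, -0.028480)
  k2 = (-4.279703, 0.145176)
  → (-2.547064, 0.403181)
0.240000: (-2.547064, 0.403181)
  k1 = (-4.044971, -2.183205)
  predictor → (-3.517857, -0.120788)
  k2 = (-6.692628, 0.815880)
  → (-3.835576, 0.239102)
(x_1(0.48), x_2(0.48)) ≈ (-3.8356, 0.2391)

-3.8356, 0.2391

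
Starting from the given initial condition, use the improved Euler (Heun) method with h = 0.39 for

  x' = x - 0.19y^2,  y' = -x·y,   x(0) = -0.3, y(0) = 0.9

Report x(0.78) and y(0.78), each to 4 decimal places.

-0.8758, 1.3489

Heun on (x,y): k1 = f(t_n, state_n); k2 = f(t_n + h, state_n + h·k1); state_{n+1} = state_n + (h/2)·(k1 + k2).
0.000000: (-0.300000, 0.900000)
  k1 = (-0.453900, 0.270000)
  predictor → (-0.477021, 1.005300)
  k2 = (-0.669040, 0.479549)
  → (-0.518973, 1.046162)
0.390000: (-0.518973, 1.046162)
  k1 = (-0.726920, 0.542930)
  predictor → (-0.802472, 1.257905)
  k2 = (-1.103114, 1.009434)
  → (-0.875830, 1.348873)
(x(0.78), y(0.78)) ≈ (-0.8758, 1.3489)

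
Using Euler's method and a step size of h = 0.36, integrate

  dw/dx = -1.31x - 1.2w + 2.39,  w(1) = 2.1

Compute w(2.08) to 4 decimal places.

0.6839

Euler: w_{n+1} = w_n + h·f(x_n, w_n).
x=1.000000, w=2.100000: f=-1.440000 → w ← 2.100000 + 0.36·(-1.440000) = 1.581600
x=1.360000, w=1.581600: f=-1.289520 → w ← 1.581600 + 0.36·(-1.289520) = 1.117373
x=1.720000, w=1.117373: f=-1.204047 → w ← 1.117373 + 0.36·(-1.204047) = 0.683916
w(2.08) ≈ 0.6839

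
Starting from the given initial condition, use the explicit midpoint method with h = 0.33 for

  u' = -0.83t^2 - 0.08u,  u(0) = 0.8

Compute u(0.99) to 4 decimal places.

0.4822

Midpoint: k1 = f(t_n, u_n); k2 = f(t_n + h/2, u_n + (h/2)·k1); u_{n+1} = u_n + h·k2.
t=0.000000, u=0.800000:
  k1 = f(0.000000, 0.800000) = -0.064000
  k2 = f(0.165000, 0.789440) = -0.085752
  u ← 0.800000 + 0.33·(-0.085752) = 0.771702
t=0.330000, u=0.771702:
  k1 = f(0.330000, 0.771702) = -0.152123
  k2 = f(0.495000, 0.746602) = -0.263099
  u ← 0.771702 + 0.33·(-0.263099) = 0.684879
t=0.660000, u=0.684879:
  k1 = f(0.660000, 0.684879) = -0.416338
  k2 = f(0.825000, 0.616183) = -0.614213
  u ← 0.684879 + 0.33·(-0.614213) = 0.482189
u(0.99) ≈ 0.4822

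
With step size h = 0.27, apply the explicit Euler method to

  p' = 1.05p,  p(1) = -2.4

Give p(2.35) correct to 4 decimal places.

-8.3597

Euler: p_{n+1} = p_n + h·f(x_n, p_n).
x=1.000000, p=-2.400000: f=-2.520000 → p ← -2.400000 + 0.27·(-2.520000) = -3.080400
x=1.270000, p=-3.080400: f=-3.234420 → p ← -3.080400 + 0.27·(-3.234420) = -3.953693
x=1.540000, p=-3.953693: f=-4.151378 → p ← -3.953693 + 0.27·(-4.151378) = -5.074565
x=1.810000, p=-5.074565: f=-5.328294 → p ← -5.074565 + 0.27·(-5.328294) = -6.513205
x=2.080000, p=-6.513205: f=-6.838865 → p ← -6.513205 + 0.27·(-6.838865) = -8.359698
p(2.35) ≈ -8.3597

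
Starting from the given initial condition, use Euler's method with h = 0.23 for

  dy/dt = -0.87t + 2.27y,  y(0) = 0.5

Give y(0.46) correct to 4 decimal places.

1.1124

Euler: y_{n+1} = y_n + h·f(t_n, y_n).
t=0.000000, y=0.500000: f=1.135000 → y ← 0.500000 + 0.23·1.135000 = 0.761050
t=0.230000, y=0.761050: f=1.527483 → y ← 0.761050 + 0.23·1.527483 = 1.112371
y(0.46) ≈ 1.1124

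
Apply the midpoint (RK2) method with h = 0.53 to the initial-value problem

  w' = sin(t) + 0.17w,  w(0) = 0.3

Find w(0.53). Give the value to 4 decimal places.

Midpoint: k1 = f(t_n, w_n); k2 = f(t_n + h/2, w_n + (h/2)·k1); w_{n+1} = w_n + h·k2.
t=0.000000, w=0.300000:
  k1 = f(0.000000, 0.300000) = 0.051000
  k2 = f(0.265000, 0.313515) = 0.315207
  w ← 0.300000 + 0.53·0.315207 = 0.467060
w(0.53) ≈ 0.4671

0.4671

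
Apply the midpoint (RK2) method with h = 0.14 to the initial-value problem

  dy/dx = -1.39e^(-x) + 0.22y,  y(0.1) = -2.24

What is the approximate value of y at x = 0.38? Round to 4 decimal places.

-2.6995

Midpoint: k1 = f(x_n, y_n); k2 = f(x_n + h/2, y_n + (h/2)·k1); y_{n+1} = y_n + h·k2.
x=0.100000, y=-2.240000:
  k1 = f(0.100000, -2.240000) = -1.750524
  k2 = f(0.170000, -2.362537) = -1.692452
  y ← -2.240000 + 0.14·(-1.692452) = -2.476943
x=0.240000, y=-2.476943:
  k1 = f(0.240000, -2.476943) = -1.638340
  k2 = f(0.310000, -2.591627) = -1.589649
  y ← -2.476943 + 0.14·(-1.589649) = -2.699494
y(0.38) ≈ -2.6995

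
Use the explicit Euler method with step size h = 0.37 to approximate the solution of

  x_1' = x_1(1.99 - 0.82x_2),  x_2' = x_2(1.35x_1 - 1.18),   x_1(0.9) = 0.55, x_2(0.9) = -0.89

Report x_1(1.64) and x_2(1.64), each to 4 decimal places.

Euler on (x_1,x_2): x_1_{n+1} = x_1_n + h·x_1', x_2_{n+1} = x_2_n + h·x_2'.
0.900000: (0.550000, -0.890000); f=(1.495890, 0.389375) → (1.103479, -0.745931)
1.270000: (1.103479, -0.745931); f=(2.870882, -0.231013) → (2.165706, -0.831406)
(x_1(1.64), x_2(1.64)) ≈ (2.1657, -0.8314)

2.1657, -0.8314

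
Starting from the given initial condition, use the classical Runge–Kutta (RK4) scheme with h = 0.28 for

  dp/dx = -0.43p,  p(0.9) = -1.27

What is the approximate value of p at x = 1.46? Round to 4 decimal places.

-0.9982

RK4: k1 = f(x_n, p_n); k2 = f(x_n + h/2, p_n + (h/2)·k1); k3 = f(x_n + h/2, p_n + (h/2)·k2); k4 = f(x_n + h, p_n + h·k3); p_{n+1} = p_n + (h/6)·(k1 + 2k2 + 2k3 + k4).
x=0.900000, p=-1.270000:
  k1 = f(0.900000, -1.270000) = 0.546100
  k2 = f(1.040000, -1.193546) = 0.513225
  k3 = f(1.040000, -1.198149) = 0.515204
  k4 = f(1.180000, -1.125743) = 0.484069
  p ← -1.270000 + (0.28/6)·(k1 + 2k2 + 2k3 + k4) = -1.125939
x=1.180000, p=-1.125939:
  k1 = f(1.180000, -1.125939) = 0.484154
  k2 = f(1.320000, -1.058157) = 0.455008
  k3 = f(1.320000, -1.062238) = 0.456762
  k4 = f(1.460000, -0.998045) = 0.429159
  p ← -1.125939 + (0.28/6)·(k1 + 2k2 + 2k3 + k4) = -0.998219
p(1.46) ≈ -0.9982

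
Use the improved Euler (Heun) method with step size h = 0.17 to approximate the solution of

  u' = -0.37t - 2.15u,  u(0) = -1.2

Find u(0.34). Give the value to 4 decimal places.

-0.6080

Heun: k1 = f(t_n, u_n); k2 = f(t_n + h, u_n + h·k1); u_{n+1} = u_n + (h/2)·(k1 + k2).
t=0.000000, u=-1.200000:
  k1 = f(0.000000, -1.200000) = 2.580000
  k2 = f(0.170000, -0.761400) = 1.574110
  u ← -1.200000 + (0.17/2)·(2.580000 + 1.574110) = -0.846901
t=0.170000, u=-0.846901:
  k1 = f(0.170000, -0.846901) = 1.757936
  k2 = f(0.340000, -0.548051) = 1.052511
  u ← -0.846901 + (0.17/2)·(1.757936 + 1.052511) = -0.608013
u(0.34) ≈ -0.6080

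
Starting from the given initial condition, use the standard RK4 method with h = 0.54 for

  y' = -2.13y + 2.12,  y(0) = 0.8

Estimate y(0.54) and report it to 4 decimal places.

0.9307

RK4: k1 = f(s_n, y_n); k2 = f(s_n + h/2, y_n + (h/2)·k1); k3 = f(s_n + h/2, y_n + (h/2)·k2); k4 = f(s_n + h, y_n + h·k3); y_{n+1} = y_n + (h/6)·(k1 + 2k2 + 2k3 + k4).
s=0.000000, y=0.800000:
  k1 = f(0.000000, 0.800000) = 0.416000
  k2 = f(0.270000, 0.912320) = 0.176758
  k3 = f(0.270000, 0.847725) = 0.314346
  k4 = f(0.540000, 0.969747) = 0.054439
  y ← 0.800000 + (0.54/6)·(k1 + 2k2 + 2k3 + k4) = 0.930738
y(0.54) ≈ 0.9307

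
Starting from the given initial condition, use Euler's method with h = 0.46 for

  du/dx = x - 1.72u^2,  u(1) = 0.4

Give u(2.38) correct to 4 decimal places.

1.1036

Euler: u_{n+1} = u_n + h·f(x_n, u_n).
x=1.000000, u=0.400000: f=0.724800 → u ← 0.400000 + 0.46·0.724800 = 0.733408
x=1.460000, u=0.733408: f=0.534834 → u ← 0.733408 + 0.46·0.534834 = 0.979432
x=1.920000, u=0.979432: f=0.270028 → u ← 0.979432 + 0.46·0.270028 = 1.103644
u(2.38) ≈ 1.1036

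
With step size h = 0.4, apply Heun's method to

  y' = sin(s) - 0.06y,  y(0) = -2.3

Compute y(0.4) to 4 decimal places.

Heun: k1 = f(s_n, y_n); k2 = f(s_n + h, y_n + h·k1); y_{n+1} = y_n + (h/2)·(k1 + k2).
s=0.000000, y=-2.300000:
  k1 = f(0.000000, -2.300000) = 0.138000
  k2 = f(0.400000, -2.244800) = 0.524106
  y ← -2.300000 + (0.4/2)·(0.138000 + 0.524106) = -2.167579
y(0.4) ≈ -2.1676

-2.1676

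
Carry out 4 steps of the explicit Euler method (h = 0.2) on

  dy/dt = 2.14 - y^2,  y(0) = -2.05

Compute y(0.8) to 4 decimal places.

-9.3578

Euler: y_{n+1} = y_n + h·f(t_n, y_n).
t=0.000000, y=-2.050000: f=-2.062500 → y ← -2.050000 + 0.2·(-2.062500) = -2.462500
t=0.200000, y=-2.462500: f=-3.923906 → y ← -2.462500 + 0.2·(-3.923906) = -3.247281
t=0.400000, y=-3.247281: f=-8.404836 → y ← -3.247281 + 0.2·(-8.404836) = -4.928248
t=0.600000, y=-4.928248: f=-22.147632 → y ← -4.928248 + 0.2·(-22.147632) = -9.357775
y(0.8) ≈ -9.3578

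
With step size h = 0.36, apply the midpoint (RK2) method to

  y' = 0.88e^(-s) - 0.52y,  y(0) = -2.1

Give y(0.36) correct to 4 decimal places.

Midpoint: k1 = f(s_n, y_n); k2 = f(s_n + h/2, y_n + (h/2)·k1); y_{n+1} = y_n + h·k2.
s=0.000000, y=-2.100000:
  k1 = f(0.000000, -2.100000) = 1.972000
  k2 = f(0.180000, -1.745040) = 1.642459
  y ← -2.100000 + 0.36·1.642459 = -1.508715
y(0.36) ≈ -1.5087

-1.5087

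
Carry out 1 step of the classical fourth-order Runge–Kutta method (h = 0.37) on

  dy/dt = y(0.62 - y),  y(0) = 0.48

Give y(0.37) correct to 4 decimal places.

RK4: k1 = f(t_n, y_n); k2 = f(t_n + h/2, y_n + (h/2)·k1); k3 = f(t_n + h/2, y_n + (h/2)·k2); k4 = f(t_n + h, y_n + h·k3); y_{n+1} = y_n + (h/6)·(k1 + 2k2 + 2k3 + k4).
t=0.000000, y=0.480000:
  k1 = f(0.000000, 0.480000) = 0.067200
  k2 = f(0.185000, 0.492432) = 0.062819
  k3 = f(0.185000, 0.491621) = 0.063114
  k4 = f(0.370000, 0.503352) = 0.058715
  y ← 0.480000 + (0.37/6)·(k1 + 2k2 + 2k3 + k4) = 0.503296
y(0.37) ≈ 0.5033

0.5033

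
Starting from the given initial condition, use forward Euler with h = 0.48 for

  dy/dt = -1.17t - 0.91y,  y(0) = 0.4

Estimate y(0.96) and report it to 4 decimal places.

-0.1427

Euler: y_{n+1} = y_n + h·f(t_n, y_n).
t=0.000000, y=0.400000: f=-0.364000 → y ← 0.400000 + 0.48·(-0.364000) = 0.225280
t=0.480000, y=0.225280: f=-0.766605 → y ← 0.225280 + 0.48·(-0.766605) = -0.142690
y(0.96) ≈ -0.1427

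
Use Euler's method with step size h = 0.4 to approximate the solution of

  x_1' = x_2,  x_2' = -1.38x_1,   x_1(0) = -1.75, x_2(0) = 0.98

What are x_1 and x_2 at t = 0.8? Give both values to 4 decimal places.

-0.5796, 2.6956

Euler on (x_1,x_2): x_1_{n+1} = x_1_n + h·x_1', x_2_{n+1} = x_2_n + h·x_2'.
0.000000: (-1.750000, 0.980000); f=(0.980000, 2.415000) → (-1.358000, 1.946000)
0.400000: (-1.358000, 1.946000); f=(1.946000, 1.874040) → (-0.579600, 2.695616)
(x_1(0.8), x_2(0.8)) ≈ (-0.5796, 2.6956)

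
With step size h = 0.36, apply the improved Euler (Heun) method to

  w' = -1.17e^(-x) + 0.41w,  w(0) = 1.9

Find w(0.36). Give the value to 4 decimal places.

Heun: k1 = f(x_n, w_n); k2 = f(x_n + h, w_n + h·k1); w_{n+1} = w_n + (h/2)·(k1 + k2).
x=0.000000, w=1.900000:
  k1 = f(0.000000, 1.900000) = -0.391000
  k2 = f(0.360000, 1.759240) = -0.094993
  w ← 1.900000 + (0.36/2)·(-0.391000 + (-0.094993)) = 1.812521
w(0.36) ≈ 1.8125

1.8125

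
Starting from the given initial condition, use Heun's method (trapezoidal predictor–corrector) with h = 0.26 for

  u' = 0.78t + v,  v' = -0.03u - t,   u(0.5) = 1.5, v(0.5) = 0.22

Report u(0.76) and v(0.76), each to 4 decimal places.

1.6665, 0.0439

Heun on (u,v): k1 = f(t_n, state_n); k2 = f(t_n + h, state_n + h·k1); state_{n+1} = state_n + (h/2)·(k1 + k2).
0.500000: (1.500000, 0.220000)
  k1 = (0.610000, -0.545000)
  predictor → (1.658600, 0.078300)
  k2 = (0.671100, -0.809758)
  → (1.666543, 0.043881)
(u(0.76), v(0.76)) ≈ (1.6665, 0.0439)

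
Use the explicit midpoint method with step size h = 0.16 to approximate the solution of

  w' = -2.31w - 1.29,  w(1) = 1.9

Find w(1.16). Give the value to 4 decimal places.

1.1593

Midpoint: k1 = f(x_n, w_n); k2 = f(x_n + h/2, w_n + (h/2)·k1); w_{n+1} = w_n + h·k2.
x=1.000000, w=1.900000:
  k1 = f(1.000000, 1.900000) = -5.679000
  k2 = f(1.080000, 1.445680) = -4.629521
  w ← 1.900000 + 0.16·(-4.629521) = 1.159277
w(1.16) ≈ 1.1593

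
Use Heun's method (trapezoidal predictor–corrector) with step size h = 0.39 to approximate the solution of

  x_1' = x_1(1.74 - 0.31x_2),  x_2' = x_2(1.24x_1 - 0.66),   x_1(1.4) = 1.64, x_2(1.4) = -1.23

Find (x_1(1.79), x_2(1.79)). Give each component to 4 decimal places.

Heun on (x_1,x_2): k1 = f(t_n, state_n); k2 = f(t_n + h, state_n + h·k1); state_{n+1} = state_n + (h/2)·(k1 + k2).
1.400000: (1.640000, -1.230000)
  k1 = (3.478932, -1.689528)
  predictor → (2.996783, -1.888916)
  k2 = (6.969212, -5.772549)
  → (3.677388, -2.685105)
(x_1(1.79), x_2(1.79)) ≈ (3.6774, -2.6851)

3.6774, -2.6851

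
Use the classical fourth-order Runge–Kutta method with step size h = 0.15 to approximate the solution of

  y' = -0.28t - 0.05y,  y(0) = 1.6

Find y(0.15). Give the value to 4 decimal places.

1.5849

RK4: k1 = f(t_n, y_n); k2 = f(t_n + h/2, y_n + (h/2)·k1); k3 = f(t_n + h/2, y_n + (h/2)·k2); k4 = f(t_n + h, y_n + h·k3); y_{n+1} = y_n + (h/6)·(k1 + 2k2 + 2k3 + k4).
t=0.000000, y=1.600000:
  k1 = f(0.000000, 1.600000) = -0.080000
  k2 = f(0.075000, 1.594000) = -0.100700
  k3 = f(0.075000, 1.592448) = -0.100622
  k4 = f(0.150000, 1.584907) = -0.121245
  y ← 1.600000 + (0.15/6)·(k1 + 2k2 + 2k3 + k4) = 1.584903
y(0.15) ≈ 1.5849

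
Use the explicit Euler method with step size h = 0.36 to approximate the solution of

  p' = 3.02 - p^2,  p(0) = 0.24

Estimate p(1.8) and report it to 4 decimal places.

1.7371

Euler: p_{n+1} = p_n + h·f(t_n, p_n).
t=0.000000, p=0.240000: f=2.962400 → p ← 0.240000 + 0.36·2.962400 = 1.306464
t=0.360000, p=1.306464: f=1.313152 → p ← 1.306464 + 0.36·1.313152 = 1.779199
t=0.720000, p=1.779199: f=-0.145548 → p ← 1.779199 + 0.36·(-0.145548) = 1.726801
t=1.080000, p=1.726801: f=0.038157 → p ← 1.726801 + 0.36·0.038157 = 1.740538
t=1.440000, p=1.740538: f=-0.009472 → p ← 1.740538 + 0.36·(-0.009472) = 1.737128
p(1.8) ≈ 1.7371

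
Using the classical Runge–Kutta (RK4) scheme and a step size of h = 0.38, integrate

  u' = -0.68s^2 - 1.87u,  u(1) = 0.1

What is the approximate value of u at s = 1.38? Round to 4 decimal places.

-0.2249

RK4: k1 = f(s_n, u_n); k2 = f(s_n + h/2, u_n + (h/2)·k1); k3 = f(s_n + h/2, u_n + (h/2)·k2); k4 = f(s_n + h, u_n + h·k3); u_{n+1} = u_n + (h/6)·(k1 + 2k2 + 2k3 + k4).
s=1.000000, u=0.100000:
  k1 = f(1.000000, 0.100000) = -0.867000
  k2 = f(1.190000, -0.064730) = -0.841903
  k3 = f(1.190000, -0.059962) = -0.850820
  k4 = f(1.380000, -0.223312) = -0.877399
  u ← 0.100000 + (0.38/6)·(k1 + 2k2 + 2k3 + k4) = -0.224890
u(1.38) ≈ -0.2249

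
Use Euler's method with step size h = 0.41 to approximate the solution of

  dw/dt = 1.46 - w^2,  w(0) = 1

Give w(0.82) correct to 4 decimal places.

Euler: w_{n+1} = w_n + h·f(t_n, w_n).
t=0.000000, w=1.000000: f=0.460000 → w ← 1.000000 + 0.41·0.460000 = 1.188600
t=0.410000, w=1.188600: f=0.047230 → w ← 1.188600 + 0.41·0.047230 = 1.207964
w(0.82) ≈ 1.2080

1.2080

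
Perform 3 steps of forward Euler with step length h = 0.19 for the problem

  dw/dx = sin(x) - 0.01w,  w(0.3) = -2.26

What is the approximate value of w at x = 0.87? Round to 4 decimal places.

Euler: w_{n+1} = w_n + h·f(x_n, w_n).
x=0.300000, w=-2.260000: f=0.318120 → w ← -2.260000 + 0.19·0.318120 = -2.199557
x=0.490000, w=-2.199557: f=0.492621 → w ← -2.199557 + 0.19·0.492621 = -2.105959
x=0.680000, w=-2.105959: f=0.649853 → w ← -2.105959 + 0.19·0.649853 = -1.982487
w(0.87) ≈ -1.9825

-1.9825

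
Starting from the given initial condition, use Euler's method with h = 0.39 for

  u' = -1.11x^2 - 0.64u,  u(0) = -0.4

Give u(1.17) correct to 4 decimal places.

-0.4818

Euler: u_{n+1} = u_n + h·f(x_n, u_n).
x=0.000000, u=-0.400000: f=0.256000 → u ← -0.400000 + 0.39·0.256000 = -0.300160
x=0.390000, u=-0.300160: f=0.023271 → u ← -0.300160 + 0.39·0.023271 = -0.291084
x=0.780000, u=-0.291084: f=-0.489030 → u ← -0.291084 + 0.39·(-0.489030) = -0.481806
u(1.17) ≈ -0.4818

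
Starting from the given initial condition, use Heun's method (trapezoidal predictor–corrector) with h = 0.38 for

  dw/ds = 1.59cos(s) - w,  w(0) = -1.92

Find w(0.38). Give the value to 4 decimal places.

-0.8612

Heun: k1 = f(s_n, w_n); k2 = f(s_n + h, w_n + h·k1); w_{n+1} = w_n + (h/2)·(k1 + k2).
s=0.000000, w=-1.920000:
  k1 = f(0.000000, -1.920000) = 3.510000
  k2 = f(0.380000, -0.586200) = 2.062777
  w ← -1.920000 + (0.38/2)·(3.510000 + 2.062777) = -0.861172
w(0.38) ≈ -0.8612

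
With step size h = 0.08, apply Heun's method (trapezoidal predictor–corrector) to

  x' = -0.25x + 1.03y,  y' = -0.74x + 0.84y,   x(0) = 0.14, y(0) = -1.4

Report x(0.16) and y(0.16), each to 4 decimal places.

-0.1083, -1.6041

Heun on (x,y): k1 = f(t_n, state_n); k2 = f(t_n + h, state_n + h·k1); state_{n+1} = state_n + (h/2)·(k1 + k2).
0.000000: (0.140000, -1.400000)
  k1 = (-1.477000, -1.279600)
  predictor → (0.021840, -1.502368)
  k2 = (-1.552899, -1.278151)
  → (0.018804, -1.502310)
0.080000: (0.018804, -1.502310)
  k1 = (-1.552080, -1.275855)
  predictor → (-0.105362, -1.604378)
  k2 = (-1.626169, -1.269710)
  → (-0.108326, -1.604133)
(x(0.16), y(0.16)) ≈ (-0.1083, -1.6041)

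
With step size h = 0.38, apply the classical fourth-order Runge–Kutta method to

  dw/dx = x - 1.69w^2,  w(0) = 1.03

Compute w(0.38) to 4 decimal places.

RK4: k1 = f(x_n, w_n); k2 = f(x_n + h/2, w_n + (h/2)·k1); k3 = f(x_n + h/2, w_n + (h/2)·k2); k4 = f(x_n + h, w_n + h·k3); w_{n+1} = w_n + (h/6)·(k1 + 2k2 + 2k3 + k4).
x=0.000000, w=1.030000:
  k1 = f(0.000000, 1.030000) = -1.792921
  k2 = f(0.190000, 0.689345) = -0.613082
  k3 = f(0.190000, 0.913514) = -1.220319
  k4 = f(0.380000, 0.566279) = -0.161935
  w ← 1.030000 + (0.38/6)·(k1 + 2k2 + 2k3 + k4) = 0.673962
w(0.38) ≈ 0.6740

0.6740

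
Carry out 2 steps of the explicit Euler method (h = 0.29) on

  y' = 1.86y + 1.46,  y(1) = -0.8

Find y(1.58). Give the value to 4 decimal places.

Euler: y_{n+1} = y_n + h·f(x_n, y_n).
x=1.000000, y=-0.800000: f=-0.028000 → y ← -0.800000 + 0.29·(-0.028000) = -0.808120
x=1.290000, y=-0.808120: f=-0.043103 → y ← -0.808120 + 0.29·(-0.043103) = -0.820620
y(1.58) ≈ -0.8206

-0.8206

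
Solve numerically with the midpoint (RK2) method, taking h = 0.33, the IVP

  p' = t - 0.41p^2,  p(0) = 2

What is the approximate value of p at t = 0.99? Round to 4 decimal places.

1.4855

Midpoint: k1 = f(t_n, p_n); k2 = f(t_n + h/2, p_n + (h/2)·k1); p_{n+1} = p_n + h·k2.
t=0.000000, p=2.000000:
  k1 = f(0.000000, 2.000000) = -1.640000
  k2 = f(0.165000, 1.729400) = -1.061238
  p ← 2.000000 + 0.33·(-1.061238) = 1.649791
t=0.330000, p=1.649791:
  k1 = f(0.330000, 1.649791) = -0.785943
  k2 = f(0.495000, 1.520111) = -0.452402
  p ← 1.649791 + 0.33·(-0.452402) = 1.500499
t=0.660000, p=1.500499:
  k1 = f(0.660000, 1.500499) = -0.263114
  k2 = f(0.825000, 1.457085) = -0.045470
  p ← 1.500499 + 0.33·(-0.045470) = 1.485494
p(0.99) ≈ 1.4855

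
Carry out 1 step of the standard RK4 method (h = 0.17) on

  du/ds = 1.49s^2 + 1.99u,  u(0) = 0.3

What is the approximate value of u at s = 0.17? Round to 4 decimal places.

0.4234

RK4: k1 = f(s_n, u_n); k2 = f(s_n + h/2, u_n + (h/2)·k1); k3 = f(s_n + h/2, u_n + (h/2)·k2); k4 = f(s_n + h, u_n + h·k3); u_{n+1} = u_n + (h/6)·(k1 + 2k2 + 2k3 + k4).
s=0.000000, u=0.300000:
  k1 = f(0.000000, 0.300000) = 0.597000
  k2 = f(0.085000, 0.350745) = 0.708748
  k3 = f(0.085000, 0.360244) = 0.727650
  k4 = f(0.170000, 0.423700) = 0.886225
  u ← 0.300000 + (0.17/6)·(k1 + 2k2 + 2k3 + k4) = 0.423421
u(0.17) ≈ 0.4234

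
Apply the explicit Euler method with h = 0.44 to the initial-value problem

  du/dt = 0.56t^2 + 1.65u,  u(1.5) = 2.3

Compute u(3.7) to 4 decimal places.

55.0787

Euler: u_{n+1} = u_n + h·f(t_n, u_n).
t=1.500000, u=2.300000: f=5.055000 → u ← 2.300000 + 0.44·5.055000 = 4.524200
t=1.940000, u=4.524200: f=9.572546 → u ← 4.524200 + 0.44·9.572546 = 8.736120
t=2.380000, u=8.736120: f=17.586662 → u ← 8.736120 + 0.44·17.586662 = 16.474252
t=2.820000, u=16.474252: f=31.635859 → u ← 16.474252 + 0.44·31.635859 = 30.394030
t=3.260000, u=30.394030: f=56.101605 → u ← 30.394030 + 0.44·56.101605 = 55.078736
u(3.7) ≈ 55.0787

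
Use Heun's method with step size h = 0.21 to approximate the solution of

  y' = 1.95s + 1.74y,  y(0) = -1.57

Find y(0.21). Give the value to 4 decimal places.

Heun: k1 = f(s_n, y_n); k2 = f(s_n + h, y_n + h·k1); y_{n+1} = y_n + (h/2)·(k1 + k2).
s=0.000000, y=-1.570000:
  k1 = f(0.000000, -1.570000) = -2.731800
  k2 = f(0.210000, -2.143678) = -3.320500
  y ← -1.570000 + (0.21/2)·(-2.731800 + (-3.320500)) = -2.205491
y(0.21) ≈ -2.2055

-2.2055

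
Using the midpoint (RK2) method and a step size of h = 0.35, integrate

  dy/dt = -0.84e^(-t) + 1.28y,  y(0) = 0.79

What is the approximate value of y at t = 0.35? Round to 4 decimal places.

0.9105

Midpoint: k1 = f(t_n, y_n); k2 = f(t_n + h/2, y_n + (h/2)·k1); y_{n+1} = y_n + h·k2.
t=0.000000, y=0.790000:
  k1 = f(0.000000, 0.790000) = 0.171200
  k2 = f(0.175000, 0.819960) = 0.344405
  y ← 0.790000 + 0.35·0.344405 = 0.910542
y(0.35) ≈ 0.9105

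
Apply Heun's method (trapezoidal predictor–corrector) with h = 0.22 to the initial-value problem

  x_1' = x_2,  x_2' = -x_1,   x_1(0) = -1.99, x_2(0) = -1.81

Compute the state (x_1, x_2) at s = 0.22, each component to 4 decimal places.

-2.3400, -1.3284

Heun on (x_1,x_2): k1 = f(s_n, state_n); k2 = f(s_n + h, state_n + h·k1); state_{n+1} = state_n + (h/2)·(k1 + k2).
0.000000: (-1.990000, -1.810000)
  k1 = (-1.810000, 1.990000)
  predictor → (-2.388200, -1.372200)
  k2 = (-1.372200, 2.388200)
  → (-2.340042, -1.328398)
(x_1(0.22), x_2(0.22)) ≈ (-2.3400, -1.3284)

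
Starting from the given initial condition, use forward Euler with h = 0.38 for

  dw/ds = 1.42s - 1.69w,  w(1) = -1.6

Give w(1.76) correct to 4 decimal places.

Euler: w_{n+1} = w_n + h·f(s_n, w_n).
s=1.000000, w=-1.600000: f=4.124000 → w ← -1.600000 + 0.38·4.124000 = -0.032880
s=1.380000, w=-0.032880: f=2.015167 → w ← -0.032880 + 0.38·2.015167 = 0.732884
w(1.76) ≈ 0.7329

0.7329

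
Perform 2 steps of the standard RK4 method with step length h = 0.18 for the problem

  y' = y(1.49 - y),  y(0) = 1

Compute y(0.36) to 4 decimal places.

RK4: k1 = f(t_n, y_n); k2 = f(t_n + h/2, y_n + (h/2)·k1); k3 = f(t_n + h/2, y_n + (h/2)·k2); k4 = f(t_n + h, y_n + h·k3); y_{n+1} = y_n + (h/6)·(k1 + 2k2 + 2k3 + k4).
t=0.000000, y=1.000000:
  k1 = f(0.000000, 1.000000) = 0.490000
  k2 = f(0.090000, 1.044100) = 0.465564
  k3 = f(0.090000, 1.041901) = 0.466875
  k4 = f(0.180000, 1.084037) = 0.440079
  y ← 1.000000 + (0.18/6)·(k1 + 2k2 + 2k3 + k4) = 1.083849
t=0.180000, y=1.083849:
  k1 = f(0.180000, 1.083849) = 0.440207
  k2 = f(0.270000, 1.123467) = 0.411788
  k3 = f(0.270000, 1.120910) = 0.413717
  k4 = f(0.360000, 1.158318) = 0.384193
  y ← 1.083849 + (0.18/6)·(k1 + 2k2 + 2k3 + k4) = 1.158111
y(0.36) ≈ 1.1581

1.1581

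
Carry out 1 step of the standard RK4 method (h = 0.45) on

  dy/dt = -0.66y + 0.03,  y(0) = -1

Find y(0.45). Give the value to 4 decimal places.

-0.7314

RK4: k1 = f(t_n, y_n); k2 = f(t_n + h/2, y_n + (h/2)·k1); k3 = f(t_n + h/2, y_n + (h/2)·k2); k4 = f(t_n + h, y_n + h·k3); y_{n+1} = y_n + (h/6)·(k1 + 2k2 + 2k3 + k4).
t=0.000000, y=-1.000000:
  k1 = f(0.000000, -1.000000) = 0.690000
  k2 = f(0.225000, -0.844750) = 0.587535
  k3 = f(0.225000, -0.867805) = 0.602751
  k4 = f(0.450000, -0.728762) = 0.510983
  y ← -1.000000 + (0.45/6)·(k1 + 2k2 + 2k3 + k4) = -0.731383
y(0.45) ≈ -0.7314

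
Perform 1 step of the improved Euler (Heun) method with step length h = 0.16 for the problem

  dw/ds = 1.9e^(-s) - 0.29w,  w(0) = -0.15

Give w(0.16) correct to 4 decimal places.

0.1313

Heun: k1 = f(s_n, w_n); k2 = f(s_n + h, w_n + h·k1); w_{n+1} = w_n + (h/2)·(k1 + k2).
s=0.000000, w=-0.150000:
  k1 = f(0.000000, -0.150000) = 1.943500
  k2 = f(0.160000, 0.160960) = 1.572395
  w ← -0.150000 + (0.16/2)·(1.943500 + 1.572395) = 0.131272
w(0.16) ≈ 0.1313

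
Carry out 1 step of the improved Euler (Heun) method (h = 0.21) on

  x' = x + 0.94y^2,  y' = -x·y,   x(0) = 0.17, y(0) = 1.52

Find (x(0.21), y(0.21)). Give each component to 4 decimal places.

Heun on (x,y): k1 = f(t_n, state_n); k2 = f(t_n + h, state_n + h·k1); state_{n+1} = state_n + (h/2)·(k1 + k2).
0.000000: (0.170000, 1.520000)
  k1 = (2.341776, -0.258400)
  predictor → (0.661773, 1.465736)
  k2 = (2.681252, -0.969984)
  → (0.697418, 1.391020)
(x(0.21), y(0.21)) ≈ (0.6974, 1.3910)

0.6974, 1.3910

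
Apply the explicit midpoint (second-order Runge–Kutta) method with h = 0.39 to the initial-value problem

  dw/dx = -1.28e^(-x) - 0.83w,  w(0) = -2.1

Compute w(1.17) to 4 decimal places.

Midpoint: k1 = f(x_n, w_n); k2 = f(x_n + h/2, w_n + (h/2)·k1); w_{n+1} = w_n + h·k2.
x=0.000000, w=-2.100000:
  k1 = f(0.000000, -2.100000) = 0.463000
  k2 = f(0.195000, -2.009715) = 0.614835
  w ← -2.100000 + 0.39·0.614835 = -1.860214
x=0.390000, w=-1.860214:
  k1 = f(0.390000, -1.860214) = 0.677345
  k2 = f(0.585000, -1.728132) = 0.721254
  w ← -1.860214 + 0.39·0.721254 = -1.578925
x=0.780000, w=-1.578925:
  k1 = f(0.780000, -1.578925) = 0.723748
  k2 = f(0.975000, -1.437794) = 0.710563
  w ← -1.578925 + 0.39·0.710563 = -1.301806
w(1.17) ≈ -1.3018

-1.3018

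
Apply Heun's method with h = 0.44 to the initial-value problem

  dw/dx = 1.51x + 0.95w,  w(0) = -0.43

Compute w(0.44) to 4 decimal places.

Heun: k1 = f(x_n, w_n); k2 = f(x_n + h, w_n + h·k1); w_{n+1} = w_n + (h/2)·(k1 + k2).
x=0.000000, w=-0.430000:
  k1 = f(0.000000, -0.430000) = -0.408500
  k2 = f(0.440000, -0.609740) = 0.085147
  w ← -0.430000 + (0.44/2)·(-0.408500 + 0.085147) = -0.501138
w(0.44) ≈ -0.5011

-0.5011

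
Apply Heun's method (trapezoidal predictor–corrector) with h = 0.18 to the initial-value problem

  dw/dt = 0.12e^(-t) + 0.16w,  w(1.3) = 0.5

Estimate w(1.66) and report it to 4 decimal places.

0.5399

Heun: k1 = f(t_n, w_n); k2 = f(t_n + h, w_n + h·k1); w_{n+1} = w_n + (h/2)·(k1 + k2).
t=1.300000, w=0.500000:
  k1 = f(1.300000, 0.500000) = 0.112704
  k2 = f(1.480000, 0.520287) = 0.110562
  w ← 0.500000 + (0.18/2)·(0.112704 + 0.110562) = 0.520094
t=1.480000, w=0.520094:
  k1 = f(1.480000, 0.520094) = 0.110532
  k2 = f(1.660000, 0.539990) = 0.109215
  w ← 0.520094 + (0.18/2)·(0.110532 + 0.109215) = 0.539871
w(1.66) ≈ 0.5399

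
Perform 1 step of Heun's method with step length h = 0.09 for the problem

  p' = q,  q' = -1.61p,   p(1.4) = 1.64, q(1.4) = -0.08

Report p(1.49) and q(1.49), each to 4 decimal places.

1.6221, -0.3171

Heun on (p,q): k1 = f(t_n, state_n); k2 = f(t_n + h, state_n + h·k1); state_{n+1} = state_n + (h/2)·(k1 + k2).
1.400000: (1.640000, -0.080000)
  k1 = (-0.080000, -2.640400)
  predictor → (1.632800, -0.317636)
  k2 = (-0.317636, -2.628808)
  → (1.622106, -0.317114)
(p(1.49), q(1.49)) ≈ (1.6221, -0.3171)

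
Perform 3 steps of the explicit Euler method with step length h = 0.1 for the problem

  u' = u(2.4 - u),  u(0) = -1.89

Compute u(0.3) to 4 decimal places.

-6.7206

Euler: u_{n+1} = u_n + h·f(x_n, u_n).
x=0.000000, u=-1.890000: f=-8.108100 → u ← -1.890000 + 0.1·(-8.108100) = -2.700810
x=0.100000, u=-2.700810: f=-13.776319 → u ← -2.700810 + 0.1·(-13.776319) = -4.078442
x=0.200000, u=-4.078442: f=-26.421949 → u ← -4.078442 + 0.1·(-26.421949) = -6.720637
u(0.3) ≈ -6.7206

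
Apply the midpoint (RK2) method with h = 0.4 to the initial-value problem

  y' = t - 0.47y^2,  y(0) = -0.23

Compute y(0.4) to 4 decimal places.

-0.1604

Midpoint: k1 = f(t_n, y_n); k2 = f(t_n + h/2, y_n + (h/2)·k1); y_{n+1} = y_n + h·k2.
t=0.000000, y=-0.230000:
  k1 = f(0.000000, -0.230000) = -0.024863
  k2 = f(0.200000, -0.234973) = 0.174050
  y ← -0.230000 + 0.4·0.174050 = -0.160380
y(0.4) ≈ -0.1604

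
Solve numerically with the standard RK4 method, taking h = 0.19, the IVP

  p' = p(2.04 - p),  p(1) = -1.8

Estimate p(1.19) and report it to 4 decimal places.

-4.5144

RK4: k1 = f(t_n, p_n); k2 = f(t_n + h/2, p_n + (h/2)·k1); k3 = f(t_n + h/2, p_n + (h/2)·k2); k4 = f(t_n + h, p_n + h·k3); p_{n+1} = p_n + (h/6)·(k1 + 2k2 + 2k3 + k4).
t=1.000000, p=-1.800000:
  k1 = f(1.000000, -1.800000) = -6.912000
  k2 = f(1.095000, -2.456640) = -11.046626
  k3 = f(1.095000, -2.849429) = -13.932084
  k4 = f(1.190000, -4.447096) = -28.848739
  p ← -1.800000 + (0.19/6)·(k1 + 2k2 + 2k3 + k4) = -4.514408
p(1.19) ≈ -4.5144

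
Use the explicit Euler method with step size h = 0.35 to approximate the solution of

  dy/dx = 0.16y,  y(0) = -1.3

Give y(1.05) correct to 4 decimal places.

-1.5309

Euler: y_{n+1} = y_n + h·f(x_n, y_n).
x=0.000000, y=-1.300000: f=-0.208000 → y ← -1.300000 + 0.35·(-0.208000) = -1.372800
x=0.350000, y=-1.372800: f=-0.219648 → y ← -1.372800 + 0.35·(-0.219648) = -1.449677
x=0.700000, y=-1.449677: f=-0.231948 → y ← -1.449677 + 0.35·(-0.231948) = -1.530859
y(1.05) ≈ -1.5309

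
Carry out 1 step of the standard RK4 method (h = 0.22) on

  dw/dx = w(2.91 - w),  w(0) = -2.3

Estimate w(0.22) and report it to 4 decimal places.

-12.6283

RK4: k1 = f(x_n, w_n); k2 = f(x_n + h/2, w_n + (h/2)·k1); k3 = f(x_n + h/2, w_n + (h/2)·k2); k4 = f(x_n + h, w_n + h·k3); w_{n+1} = w_n + (h/6)·(k1 + 2k2 + 2k3 + k4).
x=0.000000, w=-2.300000:
  k1 = f(0.000000, -2.300000) = -11.983000
  k2 = f(0.110000, -3.618130) = -23.619623
  k3 = f(0.110000, -4.898159) = -38.245598
  k4 = f(0.220000, -10.714032) = -145.968306
  w ← -2.300000 + (0.22/6)·(k1 + 2k2 + 2k3 + k4) = -12.628331
w(0.22) ≈ -12.6283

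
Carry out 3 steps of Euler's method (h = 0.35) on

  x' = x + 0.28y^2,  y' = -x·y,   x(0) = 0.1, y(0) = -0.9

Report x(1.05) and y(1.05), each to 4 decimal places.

0.5537, -0.7012

Euler on (x,y): x_{n+1} = x_n + h·x', y_{n+1} = y_n + h·y'.
0.000000: (0.100000, -0.900000); f=(0.326800, 0.090000) → (0.214380, -0.868500)
0.350000: (0.214380, -0.868500); f=(0.425582, 0.186189) → (0.363334, -0.803334)
0.700000: (0.363334, -0.803334); f=(0.544030, 0.291878) → (0.553744, -0.701176)
(x(1.05), y(1.05)) ≈ (0.5537, -0.7012)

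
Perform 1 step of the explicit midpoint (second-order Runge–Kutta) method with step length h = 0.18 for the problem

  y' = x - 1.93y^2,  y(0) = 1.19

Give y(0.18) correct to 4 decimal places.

Midpoint: k1 = f(x_n, y_n); k2 = f(x_n + h/2, y_n + (h/2)·k1); y_{n+1} = y_n + h·k2.
x=0.000000, y=1.190000:
  k1 = f(0.000000, 1.190000) = -2.733073
  k2 = f(0.090000, 0.944023) = -1.629978
  y ← 1.190000 + 0.18·(-1.629978) = 0.896604
y(0.18) ≈ 0.8966

0.8966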